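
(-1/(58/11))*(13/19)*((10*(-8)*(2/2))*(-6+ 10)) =22880/551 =41.52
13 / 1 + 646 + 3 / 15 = 3296 / 5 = 659.20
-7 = -7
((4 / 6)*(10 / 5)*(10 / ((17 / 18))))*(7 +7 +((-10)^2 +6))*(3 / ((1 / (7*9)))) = 5443200 / 17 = 320188.24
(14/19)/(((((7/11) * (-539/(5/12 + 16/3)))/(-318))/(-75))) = -274275/931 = -294.60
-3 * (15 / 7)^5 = -135.55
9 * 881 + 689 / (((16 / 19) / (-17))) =-5980.19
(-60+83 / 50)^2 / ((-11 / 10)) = -8508889 / 2750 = -3094.14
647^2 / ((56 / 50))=10465225 / 28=373758.04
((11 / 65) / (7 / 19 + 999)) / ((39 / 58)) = 6061 / 24067290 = 0.00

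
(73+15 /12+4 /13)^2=15031129 /2704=5558.85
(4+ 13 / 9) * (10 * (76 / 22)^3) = 26887280 / 11979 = 2244.53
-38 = -38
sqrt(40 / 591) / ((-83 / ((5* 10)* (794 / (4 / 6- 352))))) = 39700* sqrt(5910) / 8616977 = 0.35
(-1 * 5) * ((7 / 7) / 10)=-1 / 2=-0.50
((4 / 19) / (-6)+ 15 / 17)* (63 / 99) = 5747 / 10659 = 0.54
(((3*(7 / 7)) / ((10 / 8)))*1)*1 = 12 / 5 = 2.40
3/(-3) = -1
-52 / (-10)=26 / 5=5.20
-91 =-91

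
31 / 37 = 0.84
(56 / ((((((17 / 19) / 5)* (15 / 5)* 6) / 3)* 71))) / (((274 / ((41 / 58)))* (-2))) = -27265 / 28772466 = -0.00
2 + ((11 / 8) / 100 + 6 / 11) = 22521 / 8800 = 2.56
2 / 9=0.22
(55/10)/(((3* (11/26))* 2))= 13/6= 2.17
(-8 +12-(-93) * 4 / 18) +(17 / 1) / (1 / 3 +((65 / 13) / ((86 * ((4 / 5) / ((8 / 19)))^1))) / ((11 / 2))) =2051149 / 27411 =74.83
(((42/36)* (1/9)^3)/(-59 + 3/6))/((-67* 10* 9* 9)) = 7/13886553330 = 0.00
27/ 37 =0.73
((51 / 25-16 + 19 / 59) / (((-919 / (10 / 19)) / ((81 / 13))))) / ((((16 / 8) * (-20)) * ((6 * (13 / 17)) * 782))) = -135783 / 400438351300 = -0.00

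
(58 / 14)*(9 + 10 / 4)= 667 / 14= 47.64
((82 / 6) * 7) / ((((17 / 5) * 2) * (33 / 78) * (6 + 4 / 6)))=3731 / 748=4.99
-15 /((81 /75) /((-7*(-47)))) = -41125 /9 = -4569.44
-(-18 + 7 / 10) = 173 / 10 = 17.30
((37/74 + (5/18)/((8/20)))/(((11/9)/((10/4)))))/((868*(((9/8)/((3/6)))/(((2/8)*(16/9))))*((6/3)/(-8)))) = -430/193347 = -0.00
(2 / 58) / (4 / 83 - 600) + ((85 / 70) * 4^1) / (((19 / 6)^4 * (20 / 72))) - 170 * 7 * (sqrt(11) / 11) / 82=1144999530263 / 6586806483740 - 595 * sqrt(11) / 451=-4.20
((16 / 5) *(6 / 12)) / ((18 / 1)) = 4 / 45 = 0.09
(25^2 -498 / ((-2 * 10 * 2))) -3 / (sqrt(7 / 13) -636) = 3 * sqrt(91) / 5258441 + 67040360389 / 105168820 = 637.45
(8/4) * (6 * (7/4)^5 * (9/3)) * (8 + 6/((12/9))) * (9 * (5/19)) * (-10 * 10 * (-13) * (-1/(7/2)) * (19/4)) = -30862463.38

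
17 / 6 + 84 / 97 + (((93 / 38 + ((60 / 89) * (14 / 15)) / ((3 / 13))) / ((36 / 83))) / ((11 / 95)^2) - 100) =179024166227 / 225632088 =793.43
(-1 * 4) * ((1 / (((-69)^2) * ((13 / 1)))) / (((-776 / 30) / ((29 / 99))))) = 145 / 198119493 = 0.00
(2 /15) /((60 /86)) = 43 /225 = 0.19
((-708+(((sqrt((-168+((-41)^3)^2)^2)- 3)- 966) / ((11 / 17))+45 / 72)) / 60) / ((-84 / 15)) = -646013959895 / 29568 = -21848415.85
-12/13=-0.92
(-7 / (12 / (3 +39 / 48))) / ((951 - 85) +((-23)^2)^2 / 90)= -0.00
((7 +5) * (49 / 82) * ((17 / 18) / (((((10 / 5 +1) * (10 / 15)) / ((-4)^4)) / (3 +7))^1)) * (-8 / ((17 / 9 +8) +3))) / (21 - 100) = 6397440 / 93931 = 68.11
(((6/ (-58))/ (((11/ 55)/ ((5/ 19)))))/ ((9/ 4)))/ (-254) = 50/ 209931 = 0.00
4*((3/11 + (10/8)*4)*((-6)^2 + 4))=9280/11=843.64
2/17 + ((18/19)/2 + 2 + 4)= 2129/323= 6.59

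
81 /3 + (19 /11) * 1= 28.73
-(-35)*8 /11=280 /11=25.45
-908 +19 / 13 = -11785 / 13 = -906.54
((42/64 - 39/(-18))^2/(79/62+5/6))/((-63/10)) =-11383355/18966528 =-0.60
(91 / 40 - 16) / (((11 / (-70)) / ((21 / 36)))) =8967 / 176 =50.95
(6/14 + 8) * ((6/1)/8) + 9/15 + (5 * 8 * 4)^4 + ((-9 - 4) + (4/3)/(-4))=275251197307/420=655359993.59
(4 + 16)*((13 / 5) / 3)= 52 / 3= 17.33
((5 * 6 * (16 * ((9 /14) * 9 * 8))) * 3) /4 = 116640 /7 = 16662.86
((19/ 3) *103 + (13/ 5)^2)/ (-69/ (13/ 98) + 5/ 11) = -7068776/ 5573775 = -1.27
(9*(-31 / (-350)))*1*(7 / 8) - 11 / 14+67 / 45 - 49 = -1199503 / 25200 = -47.60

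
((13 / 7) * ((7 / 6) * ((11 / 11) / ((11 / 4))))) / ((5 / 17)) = 442 / 165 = 2.68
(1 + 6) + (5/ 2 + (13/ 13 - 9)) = 1.50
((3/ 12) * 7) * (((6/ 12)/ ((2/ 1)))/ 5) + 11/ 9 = 943/ 720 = 1.31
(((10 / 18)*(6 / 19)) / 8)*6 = 5 / 38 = 0.13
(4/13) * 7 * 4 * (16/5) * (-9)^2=145152/65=2233.11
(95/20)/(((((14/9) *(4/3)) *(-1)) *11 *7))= -513/17248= -0.03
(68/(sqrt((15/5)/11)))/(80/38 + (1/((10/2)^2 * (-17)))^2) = 233367500 * sqrt(33)/21675057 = 61.85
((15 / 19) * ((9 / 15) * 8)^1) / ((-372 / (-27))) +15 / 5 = 1929 / 589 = 3.28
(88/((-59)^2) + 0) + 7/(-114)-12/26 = -2567359/5158842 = -0.50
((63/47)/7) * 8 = 72/47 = 1.53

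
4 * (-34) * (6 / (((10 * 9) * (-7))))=136 / 105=1.30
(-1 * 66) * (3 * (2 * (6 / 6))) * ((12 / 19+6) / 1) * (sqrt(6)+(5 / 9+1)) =-49896 * sqrt(6) / 19-77616 / 19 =-10517.67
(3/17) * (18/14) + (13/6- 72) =-49699/714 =-69.61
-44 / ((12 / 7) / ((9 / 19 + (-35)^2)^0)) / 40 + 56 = 6643 / 120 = 55.36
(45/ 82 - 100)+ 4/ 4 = -8073/ 82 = -98.45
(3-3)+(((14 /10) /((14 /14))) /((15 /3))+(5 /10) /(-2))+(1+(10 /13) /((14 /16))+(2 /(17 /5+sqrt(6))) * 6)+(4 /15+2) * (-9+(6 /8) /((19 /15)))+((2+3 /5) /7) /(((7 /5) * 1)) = -14.83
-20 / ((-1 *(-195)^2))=4 / 7605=0.00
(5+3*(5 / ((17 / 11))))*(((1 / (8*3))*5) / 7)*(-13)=-8125 / 1428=-5.69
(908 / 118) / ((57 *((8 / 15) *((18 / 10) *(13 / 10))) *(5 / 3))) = 5675 / 87438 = 0.06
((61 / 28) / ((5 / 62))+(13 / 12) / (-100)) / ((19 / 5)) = 226829 / 31920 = 7.11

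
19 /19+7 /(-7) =0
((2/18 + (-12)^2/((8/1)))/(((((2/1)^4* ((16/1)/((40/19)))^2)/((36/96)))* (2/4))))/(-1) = -4075/277248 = -0.01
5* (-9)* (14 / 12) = -105 / 2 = -52.50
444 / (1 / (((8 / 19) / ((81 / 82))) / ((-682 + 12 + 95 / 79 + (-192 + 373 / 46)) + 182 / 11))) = -3880995712 / 17146508409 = -0.23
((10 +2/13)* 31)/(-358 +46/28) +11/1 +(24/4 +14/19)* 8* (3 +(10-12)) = 26293403/410761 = 64.01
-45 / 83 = -0.54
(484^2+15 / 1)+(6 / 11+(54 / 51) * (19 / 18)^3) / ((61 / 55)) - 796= 78445340785 / 335988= 233476.61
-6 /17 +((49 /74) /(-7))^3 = -2437175 /6888808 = -0.35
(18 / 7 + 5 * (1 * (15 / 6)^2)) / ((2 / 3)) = 2841 / 56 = 50.73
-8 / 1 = -8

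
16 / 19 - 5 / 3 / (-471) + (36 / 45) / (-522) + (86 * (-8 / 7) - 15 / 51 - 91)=-29143625363 / 154414995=-188.74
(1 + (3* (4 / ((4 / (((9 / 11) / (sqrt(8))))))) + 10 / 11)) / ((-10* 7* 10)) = -3 / 1100 - 27* sqrt(2) / 30800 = -0.00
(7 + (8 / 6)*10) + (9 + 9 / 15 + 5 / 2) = 973 / 30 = 32.43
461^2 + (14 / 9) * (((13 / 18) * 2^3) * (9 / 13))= 1912745 / 9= 212527.22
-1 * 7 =-7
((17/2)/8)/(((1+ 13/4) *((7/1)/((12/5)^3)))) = 432/875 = 0.49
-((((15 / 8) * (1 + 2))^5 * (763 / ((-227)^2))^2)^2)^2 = -133182320990849424021982068637612115702392673492431640625 / 57307762836465736759034735899399878936247749588010663936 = -2.32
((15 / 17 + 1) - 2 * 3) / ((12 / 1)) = -35 / 102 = -0.34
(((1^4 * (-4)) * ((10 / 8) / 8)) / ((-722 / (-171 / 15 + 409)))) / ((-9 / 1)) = -497 / 12996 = -0.04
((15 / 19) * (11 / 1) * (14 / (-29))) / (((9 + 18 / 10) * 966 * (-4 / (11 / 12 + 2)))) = 9625 / 32848416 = 0.00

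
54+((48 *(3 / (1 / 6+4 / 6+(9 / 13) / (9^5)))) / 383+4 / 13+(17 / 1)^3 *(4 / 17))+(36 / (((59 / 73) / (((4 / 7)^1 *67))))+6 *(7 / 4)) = 1711012224400139 / 584642554678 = 2926.60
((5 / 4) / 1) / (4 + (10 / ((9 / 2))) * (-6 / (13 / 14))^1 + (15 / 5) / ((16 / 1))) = -780 / 6347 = -0.12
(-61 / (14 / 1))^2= 3721 / 196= 18.98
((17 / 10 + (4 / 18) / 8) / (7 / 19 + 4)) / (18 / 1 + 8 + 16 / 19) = 112271 / 7619400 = 0.01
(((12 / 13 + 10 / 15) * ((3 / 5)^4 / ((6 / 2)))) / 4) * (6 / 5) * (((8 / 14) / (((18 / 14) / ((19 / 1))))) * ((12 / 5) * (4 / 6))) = 56544 / 203125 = 0.28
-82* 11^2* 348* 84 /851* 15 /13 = -4350598560 /11063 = -393256.67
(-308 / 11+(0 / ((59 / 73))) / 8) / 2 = -14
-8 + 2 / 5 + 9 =7 / 5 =1.40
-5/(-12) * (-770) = -1925/6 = -320.83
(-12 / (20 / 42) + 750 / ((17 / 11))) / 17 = 39108 / 1445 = 27.06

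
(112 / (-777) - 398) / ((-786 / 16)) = 353552 / 43623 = 8.10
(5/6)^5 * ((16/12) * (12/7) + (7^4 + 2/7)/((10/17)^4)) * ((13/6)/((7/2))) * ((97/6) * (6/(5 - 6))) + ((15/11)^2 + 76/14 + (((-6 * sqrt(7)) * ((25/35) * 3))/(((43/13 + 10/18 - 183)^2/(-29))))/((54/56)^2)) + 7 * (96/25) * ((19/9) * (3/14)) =-26778119515863257/55324684800 + 5489120 * sqrt(7)/439279681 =-484017.54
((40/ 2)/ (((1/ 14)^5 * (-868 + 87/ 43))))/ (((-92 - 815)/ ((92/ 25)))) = 370022912/ 7342165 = 50.40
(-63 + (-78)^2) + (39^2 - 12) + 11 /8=60251 /8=7531.38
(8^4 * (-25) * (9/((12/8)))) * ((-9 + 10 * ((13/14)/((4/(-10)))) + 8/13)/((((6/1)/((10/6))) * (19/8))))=3926016000/1729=2270685.95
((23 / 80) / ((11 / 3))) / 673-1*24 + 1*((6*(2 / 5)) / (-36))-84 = -108.07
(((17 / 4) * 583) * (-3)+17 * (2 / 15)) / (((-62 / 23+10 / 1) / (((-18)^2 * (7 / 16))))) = -92292813 / 640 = -144207.52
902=902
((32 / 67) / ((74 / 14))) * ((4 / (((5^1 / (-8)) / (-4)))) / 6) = 14336 / 37185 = 0.39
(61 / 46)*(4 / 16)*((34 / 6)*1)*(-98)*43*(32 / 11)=-17479672 / 759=-23029.87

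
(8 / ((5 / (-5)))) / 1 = -8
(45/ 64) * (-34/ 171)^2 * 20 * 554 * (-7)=-14009275/ 6498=-2155.94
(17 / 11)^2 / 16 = 289 / 1936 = 0.15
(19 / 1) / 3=19 / 3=6.33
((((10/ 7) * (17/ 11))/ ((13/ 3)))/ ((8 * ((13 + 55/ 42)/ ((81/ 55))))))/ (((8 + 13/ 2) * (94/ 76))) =470934/ 1288543399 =0.00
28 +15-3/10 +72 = 1147/10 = 114.70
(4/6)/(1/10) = 20/3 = 6.67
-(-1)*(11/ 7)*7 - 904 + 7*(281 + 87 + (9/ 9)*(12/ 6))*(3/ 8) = 313/ 4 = 78.25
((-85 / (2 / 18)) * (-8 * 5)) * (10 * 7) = 2142000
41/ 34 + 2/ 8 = 99/ 68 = 1.46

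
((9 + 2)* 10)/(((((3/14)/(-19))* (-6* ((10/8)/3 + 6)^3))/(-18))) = -110.75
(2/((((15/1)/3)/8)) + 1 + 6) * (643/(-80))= -32793/400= -81.98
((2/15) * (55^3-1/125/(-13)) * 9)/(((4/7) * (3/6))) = 5677546896/8125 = 698775.00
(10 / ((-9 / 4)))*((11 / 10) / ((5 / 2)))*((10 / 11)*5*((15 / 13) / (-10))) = 40 / 39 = 1.03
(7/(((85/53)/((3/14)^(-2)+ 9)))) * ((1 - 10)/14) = -14681/170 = -86.36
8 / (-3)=-8 / 3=-2.67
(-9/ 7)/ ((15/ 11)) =-33/ 35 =-0.94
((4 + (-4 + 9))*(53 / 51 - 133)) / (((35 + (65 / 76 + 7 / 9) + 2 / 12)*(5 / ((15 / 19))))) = -2180520 / 427907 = -5.10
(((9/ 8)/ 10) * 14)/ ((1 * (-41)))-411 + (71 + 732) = 642817/ 1640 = 391.96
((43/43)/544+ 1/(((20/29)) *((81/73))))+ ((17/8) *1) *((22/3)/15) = 2.35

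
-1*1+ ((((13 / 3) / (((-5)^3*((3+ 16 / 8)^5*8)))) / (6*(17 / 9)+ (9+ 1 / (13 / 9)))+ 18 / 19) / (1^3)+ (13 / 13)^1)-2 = -51250003211 / 48687500000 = -1.05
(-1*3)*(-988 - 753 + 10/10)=5220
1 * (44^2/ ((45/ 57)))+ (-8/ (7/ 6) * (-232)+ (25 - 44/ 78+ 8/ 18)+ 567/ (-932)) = 15523378699/ 3816540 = 4067.40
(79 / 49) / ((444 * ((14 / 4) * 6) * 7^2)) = 79 / 22386924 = 0.00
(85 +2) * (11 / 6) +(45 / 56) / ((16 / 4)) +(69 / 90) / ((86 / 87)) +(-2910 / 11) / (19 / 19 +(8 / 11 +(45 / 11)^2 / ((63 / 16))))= 28338422261 / 243834080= 116.22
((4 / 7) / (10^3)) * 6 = 3 / 875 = 0.00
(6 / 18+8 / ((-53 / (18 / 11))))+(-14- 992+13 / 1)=-1736606 / 1749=-992.91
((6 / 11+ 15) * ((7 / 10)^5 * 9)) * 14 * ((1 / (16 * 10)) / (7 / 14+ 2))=181061811 / 220000000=0.82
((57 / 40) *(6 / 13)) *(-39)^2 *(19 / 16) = 380133 / 320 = 1187.92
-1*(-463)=463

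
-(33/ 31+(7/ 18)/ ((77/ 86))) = -4600/ 3069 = -1.50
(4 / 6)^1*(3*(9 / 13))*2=2.77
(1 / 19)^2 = 1 / 361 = 0.00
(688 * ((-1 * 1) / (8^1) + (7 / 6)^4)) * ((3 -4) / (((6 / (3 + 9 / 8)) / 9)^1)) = -1059047 / 144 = -7354.49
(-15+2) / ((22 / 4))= -26 / 11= -2.36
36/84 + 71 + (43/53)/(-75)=1987199/27825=71.42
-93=-93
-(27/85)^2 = -729/7225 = -0.10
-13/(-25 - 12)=13/37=0.35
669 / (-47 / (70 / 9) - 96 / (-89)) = -1389290 / 10309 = -134.76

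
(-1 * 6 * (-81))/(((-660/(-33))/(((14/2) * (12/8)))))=5103/20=255.15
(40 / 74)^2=0.29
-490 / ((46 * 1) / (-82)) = 20090 / 23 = 873.48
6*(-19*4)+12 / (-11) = -5028 / 11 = -457.09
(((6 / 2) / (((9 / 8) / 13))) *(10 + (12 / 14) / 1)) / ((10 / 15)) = 3952 / 7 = 564.57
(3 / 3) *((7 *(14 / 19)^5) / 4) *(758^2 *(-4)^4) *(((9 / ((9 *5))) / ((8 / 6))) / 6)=17304801289216 / 12380495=1397747.12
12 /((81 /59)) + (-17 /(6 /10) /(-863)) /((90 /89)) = 136283 /15534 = 8.77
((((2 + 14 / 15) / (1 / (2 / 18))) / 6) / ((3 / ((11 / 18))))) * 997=120637 / 10935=11.03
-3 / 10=-0.30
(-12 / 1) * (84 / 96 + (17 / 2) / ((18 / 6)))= -89 / 2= -44.50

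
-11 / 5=-2.20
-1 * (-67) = 67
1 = 1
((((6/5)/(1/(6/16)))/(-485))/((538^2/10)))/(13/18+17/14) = -567/34252802960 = -0.00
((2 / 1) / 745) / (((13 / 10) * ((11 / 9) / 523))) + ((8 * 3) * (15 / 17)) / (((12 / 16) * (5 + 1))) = 5.59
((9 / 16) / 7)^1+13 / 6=755 / 336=2.25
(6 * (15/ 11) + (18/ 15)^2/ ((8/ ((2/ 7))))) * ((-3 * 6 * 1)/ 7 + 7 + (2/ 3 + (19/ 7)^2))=9678456/ 94325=102.61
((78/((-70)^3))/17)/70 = -39/204085000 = -0.00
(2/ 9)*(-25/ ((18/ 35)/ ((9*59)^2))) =-3045875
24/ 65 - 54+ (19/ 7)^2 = -147349/ 3185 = -46.26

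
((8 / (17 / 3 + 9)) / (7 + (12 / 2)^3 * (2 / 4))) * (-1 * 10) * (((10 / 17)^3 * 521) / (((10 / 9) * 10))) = -562680 / 1242989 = -0.45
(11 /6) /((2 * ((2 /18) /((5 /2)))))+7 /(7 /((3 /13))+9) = 9819 /472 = 20.80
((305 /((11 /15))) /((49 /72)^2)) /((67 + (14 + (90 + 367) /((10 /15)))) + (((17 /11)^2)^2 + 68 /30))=947011824000 /816750602213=1.16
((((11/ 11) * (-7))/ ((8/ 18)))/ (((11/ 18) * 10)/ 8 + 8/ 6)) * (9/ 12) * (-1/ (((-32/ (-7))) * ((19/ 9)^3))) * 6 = 26040609/ 33142688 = 0.79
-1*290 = -290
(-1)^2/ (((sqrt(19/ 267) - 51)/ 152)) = -258723/ 86806 - 19*sqrt(5073)/ 86806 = -3.00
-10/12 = -5/6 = -0.83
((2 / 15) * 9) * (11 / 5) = 66 / 25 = 2.64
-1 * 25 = -25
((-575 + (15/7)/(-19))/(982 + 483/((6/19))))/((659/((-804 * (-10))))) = -1229959200/440250881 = -2.79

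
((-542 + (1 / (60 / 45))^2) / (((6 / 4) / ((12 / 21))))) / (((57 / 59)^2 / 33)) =-331714933 / 45486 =-7292.68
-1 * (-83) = 83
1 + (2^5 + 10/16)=269/8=33.62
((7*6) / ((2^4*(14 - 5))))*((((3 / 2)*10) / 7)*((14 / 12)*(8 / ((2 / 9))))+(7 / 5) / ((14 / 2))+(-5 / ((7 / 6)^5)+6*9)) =11923447 / 288120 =41.38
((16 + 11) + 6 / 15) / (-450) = -137 / 2250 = -0.06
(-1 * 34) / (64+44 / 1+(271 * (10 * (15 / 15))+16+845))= -34 / 3679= -0.01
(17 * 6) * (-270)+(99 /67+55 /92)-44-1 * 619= -173830499 /6164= -28200.92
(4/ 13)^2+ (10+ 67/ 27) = 57385/ 4563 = 12.58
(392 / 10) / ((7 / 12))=336 / 5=67.20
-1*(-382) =382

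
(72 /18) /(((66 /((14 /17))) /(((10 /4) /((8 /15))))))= 175 /748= 0.23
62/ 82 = 31/ 41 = 0.76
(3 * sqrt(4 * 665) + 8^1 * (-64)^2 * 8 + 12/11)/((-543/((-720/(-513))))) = -230687680/340461 - 160 * sqrt(665)/10317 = -677.97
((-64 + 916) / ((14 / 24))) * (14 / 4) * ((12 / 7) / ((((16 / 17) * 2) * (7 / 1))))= 32589 / 49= 665.08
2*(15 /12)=5 /2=2.50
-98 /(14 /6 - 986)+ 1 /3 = 3833 /8853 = 0.43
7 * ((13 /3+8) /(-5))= -259 /15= -17.27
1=1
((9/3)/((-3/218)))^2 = 47524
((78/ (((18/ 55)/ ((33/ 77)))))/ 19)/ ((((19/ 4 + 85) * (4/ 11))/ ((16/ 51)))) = 125840/ 2435097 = 0.05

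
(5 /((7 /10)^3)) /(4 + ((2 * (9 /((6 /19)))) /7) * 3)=5000 /9751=0.51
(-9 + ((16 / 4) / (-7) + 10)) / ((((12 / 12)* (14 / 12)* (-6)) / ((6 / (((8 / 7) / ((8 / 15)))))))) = -6 / 35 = -0.17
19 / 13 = 1.46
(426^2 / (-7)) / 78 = -30246 / 91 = -332.37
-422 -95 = -517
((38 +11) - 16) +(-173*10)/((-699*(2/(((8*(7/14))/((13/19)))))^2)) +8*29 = 33802835/118131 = 286.15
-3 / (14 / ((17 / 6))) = -17 / 28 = -0.61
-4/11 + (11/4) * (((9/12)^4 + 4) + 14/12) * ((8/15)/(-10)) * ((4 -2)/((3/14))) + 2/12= -3660317/475200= -7.70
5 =5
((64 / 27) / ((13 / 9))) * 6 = 9.85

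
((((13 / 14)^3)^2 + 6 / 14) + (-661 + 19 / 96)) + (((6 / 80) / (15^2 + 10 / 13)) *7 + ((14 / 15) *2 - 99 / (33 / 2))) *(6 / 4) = -220747345410233 / 331487822400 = -665.93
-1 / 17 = -0.06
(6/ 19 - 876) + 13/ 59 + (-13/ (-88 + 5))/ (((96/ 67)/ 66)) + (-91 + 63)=-1334235523/ 1488688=-896.25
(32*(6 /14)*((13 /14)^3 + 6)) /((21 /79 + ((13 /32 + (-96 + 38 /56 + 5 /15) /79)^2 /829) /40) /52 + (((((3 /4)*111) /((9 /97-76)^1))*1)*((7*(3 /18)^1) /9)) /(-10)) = 55944404867349872640 /11594390814357673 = 4825.13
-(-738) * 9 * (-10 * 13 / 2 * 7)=-3022110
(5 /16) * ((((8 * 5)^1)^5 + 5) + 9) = 32000004.38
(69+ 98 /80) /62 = 2809 /2480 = 1.13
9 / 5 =1.80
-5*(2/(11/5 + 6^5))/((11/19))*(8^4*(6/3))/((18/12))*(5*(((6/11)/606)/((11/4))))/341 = -311296000/5348403609483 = -0.00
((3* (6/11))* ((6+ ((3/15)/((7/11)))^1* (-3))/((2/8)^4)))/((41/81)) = 66064896/15785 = 4185.30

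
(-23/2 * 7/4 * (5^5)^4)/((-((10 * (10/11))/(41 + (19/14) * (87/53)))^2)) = 436884468746185302734375/10067456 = 43395716727859084.04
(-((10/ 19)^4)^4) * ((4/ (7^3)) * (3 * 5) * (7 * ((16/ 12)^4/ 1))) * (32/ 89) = -1638400000000000000000/ 33963111123346689630934707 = -0.00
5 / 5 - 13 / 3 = -10 / 3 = -3.33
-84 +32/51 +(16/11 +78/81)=-408742/5049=-80.96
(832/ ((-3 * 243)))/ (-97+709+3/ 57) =-15808/ 8477541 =-0.00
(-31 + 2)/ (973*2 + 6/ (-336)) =-1624/ 108975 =-0.01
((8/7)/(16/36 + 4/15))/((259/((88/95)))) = 0.01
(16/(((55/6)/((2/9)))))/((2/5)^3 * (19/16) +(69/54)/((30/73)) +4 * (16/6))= 57600/2057011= 0.03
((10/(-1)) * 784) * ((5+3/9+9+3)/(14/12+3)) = -163072/5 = -32614.40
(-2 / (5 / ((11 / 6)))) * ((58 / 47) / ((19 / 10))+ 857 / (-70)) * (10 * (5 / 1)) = 2657237 / 6251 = 425.09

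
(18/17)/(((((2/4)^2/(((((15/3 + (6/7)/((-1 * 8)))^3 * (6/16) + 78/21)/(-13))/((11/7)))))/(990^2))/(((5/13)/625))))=-67089736593/11262160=-5957.09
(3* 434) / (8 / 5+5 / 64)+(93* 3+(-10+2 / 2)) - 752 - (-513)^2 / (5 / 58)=-3052466.53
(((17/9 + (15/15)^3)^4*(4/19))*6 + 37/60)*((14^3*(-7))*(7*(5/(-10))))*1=1237476670129/207765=5956136.36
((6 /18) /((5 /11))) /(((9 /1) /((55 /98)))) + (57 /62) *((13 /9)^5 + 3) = 513332119 /59796954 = 8.58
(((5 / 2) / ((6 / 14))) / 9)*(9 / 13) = 35 / 78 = 0.45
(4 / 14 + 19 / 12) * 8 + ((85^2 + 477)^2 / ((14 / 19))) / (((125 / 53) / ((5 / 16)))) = 6400300003 / 600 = 10667166.67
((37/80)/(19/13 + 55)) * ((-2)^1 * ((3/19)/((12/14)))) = -3367/1115680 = -0.00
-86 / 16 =-5.38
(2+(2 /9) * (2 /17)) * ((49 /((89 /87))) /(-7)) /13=-1.07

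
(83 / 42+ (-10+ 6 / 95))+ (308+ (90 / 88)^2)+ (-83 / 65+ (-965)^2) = 46772009673551 / 50210160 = 931524.81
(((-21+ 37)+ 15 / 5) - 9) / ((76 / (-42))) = -105 / 19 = -5.53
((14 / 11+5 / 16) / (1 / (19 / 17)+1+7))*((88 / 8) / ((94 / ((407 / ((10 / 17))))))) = 36677619 / 2541760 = 14.43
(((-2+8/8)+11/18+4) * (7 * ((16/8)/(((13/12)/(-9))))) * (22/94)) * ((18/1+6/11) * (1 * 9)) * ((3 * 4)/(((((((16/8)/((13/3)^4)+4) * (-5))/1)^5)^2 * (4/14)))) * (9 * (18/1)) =-5922027041486444431048780984633877084951082182622339/550980131560216012649460048223125226522332442103218750000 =-0.00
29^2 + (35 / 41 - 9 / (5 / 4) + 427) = 258639 / 205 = 1261.65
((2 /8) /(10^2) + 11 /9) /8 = 4409 /28800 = 0.15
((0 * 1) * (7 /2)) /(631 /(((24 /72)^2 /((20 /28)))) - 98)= 0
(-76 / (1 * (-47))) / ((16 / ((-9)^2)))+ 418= 80123 / 188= 426.19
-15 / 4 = -3.75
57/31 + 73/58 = 5569/1798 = 3.10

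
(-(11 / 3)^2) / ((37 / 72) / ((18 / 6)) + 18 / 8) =-2904 / 523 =-5.55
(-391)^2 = 152881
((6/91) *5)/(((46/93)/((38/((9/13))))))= 5890/161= 36.58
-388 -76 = -464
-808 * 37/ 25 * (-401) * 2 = 23976592/ 25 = 959063.68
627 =627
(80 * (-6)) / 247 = -480 / 247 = -1.94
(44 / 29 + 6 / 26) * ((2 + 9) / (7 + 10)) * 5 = 36245 / 6409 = 5.66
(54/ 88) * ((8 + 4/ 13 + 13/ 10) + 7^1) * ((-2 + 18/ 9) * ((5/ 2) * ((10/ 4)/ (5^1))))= 0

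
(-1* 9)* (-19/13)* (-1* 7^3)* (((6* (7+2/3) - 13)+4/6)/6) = -658217/26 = -25316.04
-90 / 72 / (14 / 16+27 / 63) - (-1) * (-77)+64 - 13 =-1968 / 73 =-26.96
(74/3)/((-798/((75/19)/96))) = -925/727776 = -0.00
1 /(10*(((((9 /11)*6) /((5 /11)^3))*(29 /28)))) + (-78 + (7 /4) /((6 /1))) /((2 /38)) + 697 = -590784367 /757944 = -779.46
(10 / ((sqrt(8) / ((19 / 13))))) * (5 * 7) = 3325 * sqrt(2) / 26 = 180.86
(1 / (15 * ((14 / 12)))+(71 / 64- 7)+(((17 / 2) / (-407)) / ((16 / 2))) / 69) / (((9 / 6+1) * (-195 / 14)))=366962941 / 2190474000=0.17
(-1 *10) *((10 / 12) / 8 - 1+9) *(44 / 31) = -115.03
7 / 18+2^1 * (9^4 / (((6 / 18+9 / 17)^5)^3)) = 2425306296201960860704758386291 / 20183787309280599534993408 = 120161.11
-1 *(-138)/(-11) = -138/11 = -12.55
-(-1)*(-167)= -167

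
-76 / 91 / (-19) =4 / 91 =0.04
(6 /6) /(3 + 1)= 1 /4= 0.25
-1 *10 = -10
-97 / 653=-0.15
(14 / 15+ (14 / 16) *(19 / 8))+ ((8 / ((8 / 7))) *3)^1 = 23051 / 960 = 24.01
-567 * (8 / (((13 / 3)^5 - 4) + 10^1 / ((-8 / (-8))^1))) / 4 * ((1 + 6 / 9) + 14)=-4317138 / 372751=-11.58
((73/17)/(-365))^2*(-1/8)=-1/57800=-0.00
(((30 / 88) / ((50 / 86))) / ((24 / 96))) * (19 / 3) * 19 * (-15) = -46569 / 11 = -4233.55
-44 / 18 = -2.44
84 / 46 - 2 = -4 / 23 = -0.17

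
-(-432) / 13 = 432 / 13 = 33.23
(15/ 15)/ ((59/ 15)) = 15/ 59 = 0.25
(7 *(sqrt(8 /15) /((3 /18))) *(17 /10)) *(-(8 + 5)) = -3094 *sqrt(30) /25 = -677.86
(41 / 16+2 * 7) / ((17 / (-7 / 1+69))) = 8215 / 136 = 60.40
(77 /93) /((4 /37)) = 2849 /372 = 7.66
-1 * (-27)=27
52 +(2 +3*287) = 915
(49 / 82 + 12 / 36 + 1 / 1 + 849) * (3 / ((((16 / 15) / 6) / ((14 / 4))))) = 65938635 / 1312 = 50258.11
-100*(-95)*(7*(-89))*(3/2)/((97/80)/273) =-193890060000/97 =-1998866597.94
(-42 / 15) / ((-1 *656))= 7 / 1640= 0.00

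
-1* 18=-18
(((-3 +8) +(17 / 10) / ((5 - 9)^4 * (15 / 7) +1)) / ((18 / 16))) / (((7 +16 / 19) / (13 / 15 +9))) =2164891312 / 386912025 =5.60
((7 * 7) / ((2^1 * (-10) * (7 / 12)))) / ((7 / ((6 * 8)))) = -144 / 5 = -28.80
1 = 1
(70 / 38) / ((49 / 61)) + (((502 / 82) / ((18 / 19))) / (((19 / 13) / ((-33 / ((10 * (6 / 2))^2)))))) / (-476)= 4592517967 / 2002341600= 2.29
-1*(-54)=54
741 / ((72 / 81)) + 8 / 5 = 33409 / 40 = 835.22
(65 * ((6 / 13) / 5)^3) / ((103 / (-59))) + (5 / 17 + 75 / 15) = 5.26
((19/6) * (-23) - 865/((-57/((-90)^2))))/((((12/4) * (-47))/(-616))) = 4313446676/8037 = 536698.60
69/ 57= 23/ 19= 1.21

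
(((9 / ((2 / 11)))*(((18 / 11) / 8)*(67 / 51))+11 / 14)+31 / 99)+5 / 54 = 4097783 / 282744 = 14.49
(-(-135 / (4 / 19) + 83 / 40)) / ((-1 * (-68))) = 25567 / 2720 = 9.40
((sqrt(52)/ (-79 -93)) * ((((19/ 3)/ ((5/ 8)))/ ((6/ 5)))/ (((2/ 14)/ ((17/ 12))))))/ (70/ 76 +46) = -42959 * sqrt(13)/ 2070063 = -0.07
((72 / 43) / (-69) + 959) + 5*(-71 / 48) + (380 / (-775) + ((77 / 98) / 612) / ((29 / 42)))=3450153501499 / 3627572880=951.09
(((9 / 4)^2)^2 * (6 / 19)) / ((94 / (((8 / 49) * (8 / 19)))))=0.01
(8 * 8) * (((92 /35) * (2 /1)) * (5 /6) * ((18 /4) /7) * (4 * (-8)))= -282624 /49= -5767.84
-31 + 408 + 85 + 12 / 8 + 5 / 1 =937 / 2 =468.50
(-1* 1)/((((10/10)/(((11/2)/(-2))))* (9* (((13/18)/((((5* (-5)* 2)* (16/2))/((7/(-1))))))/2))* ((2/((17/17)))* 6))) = 1100/273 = 4.03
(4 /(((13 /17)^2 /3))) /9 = 1156 /507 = 2.28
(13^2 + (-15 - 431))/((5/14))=-3878/5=-775.60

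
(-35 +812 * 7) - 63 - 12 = 5574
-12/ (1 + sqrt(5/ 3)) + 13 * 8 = 122 - 6 * sqrt(15) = 98.76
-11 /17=-0.65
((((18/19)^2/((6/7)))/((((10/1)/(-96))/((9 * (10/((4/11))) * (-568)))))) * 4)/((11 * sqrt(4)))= 92752128/361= 256931.10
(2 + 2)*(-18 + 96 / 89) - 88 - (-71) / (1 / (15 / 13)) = -85343 / 1157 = -73.76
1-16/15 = -1/15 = -0.07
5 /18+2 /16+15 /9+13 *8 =7637 /72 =106.07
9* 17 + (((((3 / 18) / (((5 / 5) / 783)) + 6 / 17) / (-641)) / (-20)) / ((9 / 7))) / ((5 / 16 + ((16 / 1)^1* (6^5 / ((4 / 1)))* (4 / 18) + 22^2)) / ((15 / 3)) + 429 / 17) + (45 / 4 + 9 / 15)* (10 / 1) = 2136532905637 / 7869365982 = 271.50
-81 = -81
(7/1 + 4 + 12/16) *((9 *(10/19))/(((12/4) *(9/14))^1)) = 1645/57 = 28.86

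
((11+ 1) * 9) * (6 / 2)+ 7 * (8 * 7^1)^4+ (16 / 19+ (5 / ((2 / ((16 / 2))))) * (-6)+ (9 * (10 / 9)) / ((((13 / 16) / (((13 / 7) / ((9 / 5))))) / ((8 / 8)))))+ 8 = 82403511956 / 1197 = 68841697.54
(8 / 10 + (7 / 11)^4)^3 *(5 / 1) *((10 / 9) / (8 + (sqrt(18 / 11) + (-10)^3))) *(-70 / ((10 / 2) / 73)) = 119721329486223066 *sqrt(22) / 84931254278736336515 + 39587852950111093824 / 7721023116248757865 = 5.13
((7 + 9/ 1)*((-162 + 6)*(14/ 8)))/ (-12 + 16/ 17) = 18564/ 47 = 394.98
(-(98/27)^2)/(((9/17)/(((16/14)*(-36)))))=746368/729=1023.82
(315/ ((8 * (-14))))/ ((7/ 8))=-3.21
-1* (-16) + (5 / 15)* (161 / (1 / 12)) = 660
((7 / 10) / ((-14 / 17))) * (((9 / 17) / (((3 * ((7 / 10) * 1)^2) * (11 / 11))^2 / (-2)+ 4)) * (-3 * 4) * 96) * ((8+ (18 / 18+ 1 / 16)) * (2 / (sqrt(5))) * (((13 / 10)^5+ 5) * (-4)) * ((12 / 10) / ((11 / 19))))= -3733121076768 * sqrt(5) / 80287625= -103970.10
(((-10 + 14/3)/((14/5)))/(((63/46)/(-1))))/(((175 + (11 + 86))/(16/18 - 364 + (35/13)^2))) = -1.82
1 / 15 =0.07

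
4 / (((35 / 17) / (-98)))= -952 / 5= -190.40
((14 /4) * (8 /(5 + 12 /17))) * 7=3332 /97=34.35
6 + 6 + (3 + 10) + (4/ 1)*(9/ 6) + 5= 36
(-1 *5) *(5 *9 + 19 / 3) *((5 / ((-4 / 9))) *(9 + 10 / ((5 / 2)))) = 75075 / 2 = 37537.50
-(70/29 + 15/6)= -285/58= -4.91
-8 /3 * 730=-5840 /3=-1946.67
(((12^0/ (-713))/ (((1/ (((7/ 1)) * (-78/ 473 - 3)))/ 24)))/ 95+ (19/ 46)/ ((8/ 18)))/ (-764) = -0.00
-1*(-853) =853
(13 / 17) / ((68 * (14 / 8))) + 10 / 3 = 20269 / 6069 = 3.34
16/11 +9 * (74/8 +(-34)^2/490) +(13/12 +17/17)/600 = 82226911/776160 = 105.94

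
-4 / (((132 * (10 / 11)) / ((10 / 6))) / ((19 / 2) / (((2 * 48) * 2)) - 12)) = 4589 / 6912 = 0.66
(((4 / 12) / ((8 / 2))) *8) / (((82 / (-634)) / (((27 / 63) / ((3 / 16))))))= -10144 / 861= -11.78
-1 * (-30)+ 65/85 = 523/17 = 30.76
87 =87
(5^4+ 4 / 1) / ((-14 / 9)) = -5661 / 14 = -404.36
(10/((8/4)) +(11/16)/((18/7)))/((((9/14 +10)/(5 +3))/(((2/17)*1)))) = 10619/22797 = 0.47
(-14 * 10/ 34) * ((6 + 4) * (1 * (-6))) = 4200/ 17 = 247.06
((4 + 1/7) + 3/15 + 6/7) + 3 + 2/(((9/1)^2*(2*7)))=23252/2835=8.20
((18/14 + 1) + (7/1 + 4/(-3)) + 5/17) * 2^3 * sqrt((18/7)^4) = 2543616/5831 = 436.22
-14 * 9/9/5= -14/5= -2.80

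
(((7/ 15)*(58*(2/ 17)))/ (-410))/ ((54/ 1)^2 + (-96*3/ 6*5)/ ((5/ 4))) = -203/ 71198550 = -0.00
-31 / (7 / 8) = -248 / 7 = -35.43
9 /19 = 0.47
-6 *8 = -48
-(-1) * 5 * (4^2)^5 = 5242880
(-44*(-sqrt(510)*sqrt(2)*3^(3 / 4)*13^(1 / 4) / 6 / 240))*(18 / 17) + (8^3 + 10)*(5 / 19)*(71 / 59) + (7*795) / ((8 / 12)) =33*39^(1 / 4)*sqrt(85) / 170 + 19085715 / 2242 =8517.28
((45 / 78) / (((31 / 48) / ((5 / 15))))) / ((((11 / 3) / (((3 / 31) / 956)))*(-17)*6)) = -45 / 558349649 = -0.00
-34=-34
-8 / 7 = -1.14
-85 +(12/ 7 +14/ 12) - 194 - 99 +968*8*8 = 2586229/ 42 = 61576.88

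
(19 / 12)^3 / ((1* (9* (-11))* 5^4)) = -6859 / 106920000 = -0.00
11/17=0.65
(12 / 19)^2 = 144 / 361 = 0.40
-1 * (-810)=810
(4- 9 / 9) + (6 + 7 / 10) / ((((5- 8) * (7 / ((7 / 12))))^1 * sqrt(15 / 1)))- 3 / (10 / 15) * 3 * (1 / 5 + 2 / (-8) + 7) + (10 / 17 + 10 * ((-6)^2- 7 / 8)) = 177489 / 680- 67 * sqrt(15) / 5400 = 260.97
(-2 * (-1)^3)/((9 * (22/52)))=0.53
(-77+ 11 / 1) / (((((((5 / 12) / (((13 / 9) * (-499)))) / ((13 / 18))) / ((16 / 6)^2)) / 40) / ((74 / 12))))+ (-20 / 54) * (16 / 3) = 35146461728 / 243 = 144635644.97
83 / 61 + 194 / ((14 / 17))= 101170 / 427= 236.93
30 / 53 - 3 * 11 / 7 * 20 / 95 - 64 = -454142 / 7049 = -64.43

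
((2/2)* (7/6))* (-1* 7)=-49/6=-8.17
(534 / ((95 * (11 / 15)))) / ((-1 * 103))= -1602 / 21527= -0.07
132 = 132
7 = 7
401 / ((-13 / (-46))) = 18446 / 13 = 1418.92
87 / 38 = 2.29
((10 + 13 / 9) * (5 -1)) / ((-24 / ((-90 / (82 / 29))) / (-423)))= -2105835 / 82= -25680.91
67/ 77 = 0.87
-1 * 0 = 0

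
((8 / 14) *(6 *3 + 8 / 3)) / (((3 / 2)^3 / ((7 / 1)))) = 1984 / 81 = 24.49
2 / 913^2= 2 / 833569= 0.00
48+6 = 54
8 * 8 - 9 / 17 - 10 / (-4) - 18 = 1631 / 34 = 47.97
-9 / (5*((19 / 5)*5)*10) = -0.01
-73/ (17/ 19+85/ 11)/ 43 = -15257/ 77486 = -0.20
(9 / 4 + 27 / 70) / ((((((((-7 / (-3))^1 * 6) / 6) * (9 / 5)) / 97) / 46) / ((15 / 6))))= 1372065 / 196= 7000.33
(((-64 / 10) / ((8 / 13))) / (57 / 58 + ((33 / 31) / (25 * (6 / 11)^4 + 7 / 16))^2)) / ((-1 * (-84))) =-21487036164370522 / 198552091886774325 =-0.11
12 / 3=4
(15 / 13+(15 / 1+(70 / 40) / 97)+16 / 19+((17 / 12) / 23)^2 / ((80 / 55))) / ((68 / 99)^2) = 541137371613597 / 15003139600384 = 36.07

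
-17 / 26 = -0.65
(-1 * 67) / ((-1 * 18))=67 / 18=3.72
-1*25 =-25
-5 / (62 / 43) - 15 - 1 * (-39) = 1273 / 62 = 20.53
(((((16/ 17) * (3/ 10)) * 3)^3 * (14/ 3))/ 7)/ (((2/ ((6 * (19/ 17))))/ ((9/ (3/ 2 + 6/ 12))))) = 63825408/ 10440125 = 6.11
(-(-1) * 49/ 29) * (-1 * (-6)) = 294/ 29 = 10.14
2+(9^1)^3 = 731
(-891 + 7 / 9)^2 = 792495.60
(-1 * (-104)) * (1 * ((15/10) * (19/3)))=988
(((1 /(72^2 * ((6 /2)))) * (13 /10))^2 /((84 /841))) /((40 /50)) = 142129 /1625330810880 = 0.00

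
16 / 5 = 3.20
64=64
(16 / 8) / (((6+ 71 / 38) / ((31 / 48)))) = 589 / 3588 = 0.16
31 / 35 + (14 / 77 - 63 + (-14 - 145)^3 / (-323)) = 1539874803 / 124355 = 12382.89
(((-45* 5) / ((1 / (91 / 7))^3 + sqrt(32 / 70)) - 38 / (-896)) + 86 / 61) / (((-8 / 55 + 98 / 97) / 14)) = 6291379997573935 / 231854777105984 - 54077154631500* sqrt(35) / 59389031021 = -5359.80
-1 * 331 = -331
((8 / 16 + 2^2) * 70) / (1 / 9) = 2835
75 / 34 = 2.21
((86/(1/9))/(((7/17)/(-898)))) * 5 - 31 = -8439948.14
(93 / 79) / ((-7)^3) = -93 / 27097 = -0.00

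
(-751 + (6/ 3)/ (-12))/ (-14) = 4507/ 84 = 53.65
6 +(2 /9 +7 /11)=679 /99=6.86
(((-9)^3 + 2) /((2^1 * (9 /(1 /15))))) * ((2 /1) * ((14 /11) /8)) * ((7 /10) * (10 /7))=-0.86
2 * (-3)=-6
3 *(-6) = -18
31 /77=0.40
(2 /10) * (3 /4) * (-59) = -177 /20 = -8.85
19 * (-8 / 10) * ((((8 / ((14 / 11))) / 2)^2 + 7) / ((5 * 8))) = -15713 / 2450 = -6.41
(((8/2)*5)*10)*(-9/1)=-1800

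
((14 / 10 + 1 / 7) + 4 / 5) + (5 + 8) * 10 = 4632 / 35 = 132.34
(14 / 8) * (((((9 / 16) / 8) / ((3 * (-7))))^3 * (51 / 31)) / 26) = -0.00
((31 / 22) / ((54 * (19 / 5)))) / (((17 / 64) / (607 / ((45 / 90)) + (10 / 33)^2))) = 3278922080 / 104468859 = 31.39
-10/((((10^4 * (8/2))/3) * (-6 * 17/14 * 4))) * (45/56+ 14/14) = 0.00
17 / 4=4.25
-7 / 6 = -1.17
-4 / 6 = -2 / 3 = -0.67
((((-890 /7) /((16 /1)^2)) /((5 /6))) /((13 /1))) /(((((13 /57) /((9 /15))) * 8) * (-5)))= 45657 /15142400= 0.00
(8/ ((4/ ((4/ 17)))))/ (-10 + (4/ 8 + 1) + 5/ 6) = -24/ 391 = -0.06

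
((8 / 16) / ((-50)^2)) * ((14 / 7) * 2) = 1 / 1250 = 0.00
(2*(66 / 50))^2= 4356 / 625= 6.97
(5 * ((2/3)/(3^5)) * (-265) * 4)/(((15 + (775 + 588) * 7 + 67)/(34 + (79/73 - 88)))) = 40947800/512107191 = 0.08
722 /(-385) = -722 /385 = -1.88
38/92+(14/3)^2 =9187/414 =22.19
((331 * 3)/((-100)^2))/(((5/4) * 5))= 993/62500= 0.02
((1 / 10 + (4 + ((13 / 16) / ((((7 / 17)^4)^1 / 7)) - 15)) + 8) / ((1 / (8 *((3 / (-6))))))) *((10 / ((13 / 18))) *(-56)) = 385148808 / 637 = 604629.21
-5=-5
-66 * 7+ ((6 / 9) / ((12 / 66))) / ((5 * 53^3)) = -1031717599 / 2233155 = -462.00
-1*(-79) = 79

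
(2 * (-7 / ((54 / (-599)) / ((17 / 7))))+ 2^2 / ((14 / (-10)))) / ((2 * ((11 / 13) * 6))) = 83603 / 2268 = 36.86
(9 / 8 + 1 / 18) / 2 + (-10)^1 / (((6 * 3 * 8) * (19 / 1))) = 535 / 912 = 0.59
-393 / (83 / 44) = -208.34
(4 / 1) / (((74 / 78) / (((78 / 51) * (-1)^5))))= -4056 / 629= -6.45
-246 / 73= -3.37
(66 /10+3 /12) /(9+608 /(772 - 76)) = 11919 /17180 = 0.69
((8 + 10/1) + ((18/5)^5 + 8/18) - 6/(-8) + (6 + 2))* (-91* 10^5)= -51749023144/9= -5749891460.44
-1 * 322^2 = -103684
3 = 3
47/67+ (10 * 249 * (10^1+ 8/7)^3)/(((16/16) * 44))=19792554871/252791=78296.12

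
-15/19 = -0.79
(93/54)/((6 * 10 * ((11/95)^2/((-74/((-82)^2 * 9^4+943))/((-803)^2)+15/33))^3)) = 1436543642487675135239469098968623119917562996875/1284290907415730688074388829603545219342043608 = 1118.55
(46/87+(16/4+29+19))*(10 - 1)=13710/29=472.76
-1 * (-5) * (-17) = -85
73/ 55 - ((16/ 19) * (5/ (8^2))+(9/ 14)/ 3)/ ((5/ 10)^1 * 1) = 11223/ 14630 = 0.77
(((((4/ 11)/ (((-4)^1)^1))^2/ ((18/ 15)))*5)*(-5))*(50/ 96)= -3125/ 34848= -0.09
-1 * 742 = -742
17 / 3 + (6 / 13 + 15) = 824 / 39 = 21.13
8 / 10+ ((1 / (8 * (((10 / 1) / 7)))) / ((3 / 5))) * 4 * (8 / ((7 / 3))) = 14 / 5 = 2.80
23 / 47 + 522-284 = 11209 / 47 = 238.49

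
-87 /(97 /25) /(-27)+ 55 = 48740 /873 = 55.83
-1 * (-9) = 9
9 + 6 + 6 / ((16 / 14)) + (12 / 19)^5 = 201559347 / 9904396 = 20.35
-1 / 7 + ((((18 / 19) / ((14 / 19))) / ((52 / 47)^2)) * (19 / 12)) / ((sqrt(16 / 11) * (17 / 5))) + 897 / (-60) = -2113 / 140 + 629565 * sqrt(11) / 5148416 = -14.69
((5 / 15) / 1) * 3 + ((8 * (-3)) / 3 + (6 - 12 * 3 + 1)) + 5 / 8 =-283 / 8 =-35.38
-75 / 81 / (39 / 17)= -425 / 1053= -0.40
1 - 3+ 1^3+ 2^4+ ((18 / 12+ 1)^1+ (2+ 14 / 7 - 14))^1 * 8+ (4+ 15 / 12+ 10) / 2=-299 / 8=-37.38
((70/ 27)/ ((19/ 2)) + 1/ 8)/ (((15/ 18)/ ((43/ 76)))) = 70219/ 259920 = 0.27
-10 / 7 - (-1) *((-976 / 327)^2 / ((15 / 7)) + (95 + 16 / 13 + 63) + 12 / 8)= 47716469279 / 291916170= 163.46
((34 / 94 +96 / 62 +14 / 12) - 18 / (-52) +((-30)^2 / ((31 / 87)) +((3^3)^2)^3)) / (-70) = -22014538164847 / 3977610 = -5534614.55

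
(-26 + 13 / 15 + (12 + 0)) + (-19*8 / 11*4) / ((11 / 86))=-808157 / 1815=-445.27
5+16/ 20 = 5.80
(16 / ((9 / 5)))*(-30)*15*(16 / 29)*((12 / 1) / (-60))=12800 / 29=441.38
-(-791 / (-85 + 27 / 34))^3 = -56711623688 / 68417929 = -828.90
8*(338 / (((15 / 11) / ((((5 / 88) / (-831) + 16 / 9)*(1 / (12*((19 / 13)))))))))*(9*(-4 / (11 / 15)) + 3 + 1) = -212494384856 / 23446665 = -9062.88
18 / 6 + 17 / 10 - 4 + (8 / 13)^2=1823 / 1690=1.08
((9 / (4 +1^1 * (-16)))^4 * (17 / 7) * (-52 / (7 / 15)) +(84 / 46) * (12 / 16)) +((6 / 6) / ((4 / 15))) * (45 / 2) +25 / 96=82567 / 216384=0.38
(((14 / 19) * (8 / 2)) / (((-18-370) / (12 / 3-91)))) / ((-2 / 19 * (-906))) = 203 / 29294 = 0.01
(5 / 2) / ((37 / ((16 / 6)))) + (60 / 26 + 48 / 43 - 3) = 37487 / 62049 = 0.60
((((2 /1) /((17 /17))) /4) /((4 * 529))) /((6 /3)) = 1 /8464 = 0.00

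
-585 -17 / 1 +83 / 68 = -40853 / 68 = -600.78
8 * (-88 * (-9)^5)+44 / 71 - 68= 2951500432 / 71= 41570428.62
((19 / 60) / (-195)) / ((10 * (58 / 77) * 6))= -1463 / 40716000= -0.00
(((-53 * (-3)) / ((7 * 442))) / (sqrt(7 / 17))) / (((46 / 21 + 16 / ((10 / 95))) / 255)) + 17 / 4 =7155 * sqrt(119) / 589316 + 17 / 4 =4.38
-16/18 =-8/9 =-0.89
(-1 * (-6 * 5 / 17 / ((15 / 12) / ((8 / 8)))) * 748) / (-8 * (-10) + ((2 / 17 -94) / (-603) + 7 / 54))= 64950336 / 4938029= 13.15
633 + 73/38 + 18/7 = 169573/266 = 637.49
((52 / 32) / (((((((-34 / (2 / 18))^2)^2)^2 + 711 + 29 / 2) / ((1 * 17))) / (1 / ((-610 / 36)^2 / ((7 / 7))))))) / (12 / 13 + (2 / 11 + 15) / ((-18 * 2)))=92154348 / 36913828549194323749966929575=0.00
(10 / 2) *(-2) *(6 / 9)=-20 / 3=-6.67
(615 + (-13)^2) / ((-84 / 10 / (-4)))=1120 / 3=373.33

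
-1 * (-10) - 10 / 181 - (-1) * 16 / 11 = 22696 / 1991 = 11.40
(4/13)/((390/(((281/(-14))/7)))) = -281/124215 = -0.00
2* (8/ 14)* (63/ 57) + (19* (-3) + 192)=2589/ 19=136.26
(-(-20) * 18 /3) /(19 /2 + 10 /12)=360 /31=11.61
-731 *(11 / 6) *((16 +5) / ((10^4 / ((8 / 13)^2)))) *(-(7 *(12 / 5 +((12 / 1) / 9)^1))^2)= 17298571136 / 23765625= 727.88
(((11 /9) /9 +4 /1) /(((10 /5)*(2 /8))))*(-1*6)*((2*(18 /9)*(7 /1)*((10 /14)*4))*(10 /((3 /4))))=-4288000 /81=-52938.27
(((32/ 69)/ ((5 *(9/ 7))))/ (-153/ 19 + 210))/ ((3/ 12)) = 17024/ 11913885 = 0.00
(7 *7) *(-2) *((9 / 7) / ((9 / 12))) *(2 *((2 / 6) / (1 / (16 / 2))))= -896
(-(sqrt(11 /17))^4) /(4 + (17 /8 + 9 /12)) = -88 /1445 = -0.06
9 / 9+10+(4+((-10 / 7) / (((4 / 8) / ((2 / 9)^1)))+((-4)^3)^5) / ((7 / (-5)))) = 338228681375 / 441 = 766958461.17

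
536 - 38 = 498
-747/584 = -1.28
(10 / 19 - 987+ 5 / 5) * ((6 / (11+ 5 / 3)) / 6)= -28086 / 361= -77.80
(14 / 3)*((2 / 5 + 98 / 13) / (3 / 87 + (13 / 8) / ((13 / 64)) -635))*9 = -314244 / 590915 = -0.53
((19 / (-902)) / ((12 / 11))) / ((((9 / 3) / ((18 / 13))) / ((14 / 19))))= -7 / 1066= -0.01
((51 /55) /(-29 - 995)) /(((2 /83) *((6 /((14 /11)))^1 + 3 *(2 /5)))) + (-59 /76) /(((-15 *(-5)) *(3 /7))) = -67573093 /2215065600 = -0.03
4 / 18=2 / 9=0.22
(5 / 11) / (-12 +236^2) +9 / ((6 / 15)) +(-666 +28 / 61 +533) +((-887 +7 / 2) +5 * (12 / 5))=-36674261671 / 37363964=-981.54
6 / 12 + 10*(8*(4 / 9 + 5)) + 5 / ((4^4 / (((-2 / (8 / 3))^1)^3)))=64297793 / 147456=436.05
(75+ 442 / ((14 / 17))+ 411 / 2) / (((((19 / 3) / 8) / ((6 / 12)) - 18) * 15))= -22882 / 6895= -3.32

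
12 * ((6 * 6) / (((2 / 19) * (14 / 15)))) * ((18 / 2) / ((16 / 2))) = 4946.79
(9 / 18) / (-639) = -1 / 1278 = -0.00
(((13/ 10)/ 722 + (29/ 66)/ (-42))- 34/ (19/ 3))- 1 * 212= -271909384/ 1250865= -217.38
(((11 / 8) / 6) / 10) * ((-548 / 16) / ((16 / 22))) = -16577 / 15360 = -1.08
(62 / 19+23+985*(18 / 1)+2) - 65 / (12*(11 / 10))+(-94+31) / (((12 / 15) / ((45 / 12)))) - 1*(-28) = 175419817 / 10032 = 17486.03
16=16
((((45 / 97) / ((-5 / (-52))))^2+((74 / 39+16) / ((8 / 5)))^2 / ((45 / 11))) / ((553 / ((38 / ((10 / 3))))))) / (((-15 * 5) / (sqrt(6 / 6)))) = -0.01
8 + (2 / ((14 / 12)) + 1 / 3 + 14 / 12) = 157 / 14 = 11.21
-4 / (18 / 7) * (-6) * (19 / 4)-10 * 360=-10667 / 3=-3555.67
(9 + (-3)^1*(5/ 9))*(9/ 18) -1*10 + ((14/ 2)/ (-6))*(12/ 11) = -251/ 33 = -7.61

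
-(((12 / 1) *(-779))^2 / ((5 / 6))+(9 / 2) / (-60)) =-4194484989 / 40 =-104862124.72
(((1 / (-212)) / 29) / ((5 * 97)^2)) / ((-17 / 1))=1 / 24584776100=0.00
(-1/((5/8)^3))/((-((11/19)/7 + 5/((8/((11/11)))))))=544768/94125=5.79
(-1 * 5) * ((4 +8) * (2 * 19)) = -2280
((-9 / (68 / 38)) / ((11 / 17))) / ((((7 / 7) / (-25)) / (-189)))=-807975 / 22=-36726.14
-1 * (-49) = 49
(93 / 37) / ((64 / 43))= 3999 / 2368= 1.69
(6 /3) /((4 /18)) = 9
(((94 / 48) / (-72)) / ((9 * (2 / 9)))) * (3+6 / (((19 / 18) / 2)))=-4277 / 21888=-0.20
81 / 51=1.59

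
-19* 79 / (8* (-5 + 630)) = -1501 / 5000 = -0.30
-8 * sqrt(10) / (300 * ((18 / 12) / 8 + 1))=-32 * sqrt(10) / 1425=-0.07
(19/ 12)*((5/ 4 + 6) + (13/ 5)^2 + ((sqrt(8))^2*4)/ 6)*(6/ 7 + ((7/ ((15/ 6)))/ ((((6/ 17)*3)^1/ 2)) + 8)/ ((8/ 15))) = 6820183/ 8640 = 789.37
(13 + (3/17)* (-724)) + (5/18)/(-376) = -13204453/115056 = -114.77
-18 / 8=-2.25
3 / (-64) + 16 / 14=491 / 448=1.10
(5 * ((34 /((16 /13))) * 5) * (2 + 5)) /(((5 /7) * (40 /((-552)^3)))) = -28459391688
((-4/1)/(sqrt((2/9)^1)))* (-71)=426* sqrt(2)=602.45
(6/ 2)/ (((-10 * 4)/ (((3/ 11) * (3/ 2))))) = -0.03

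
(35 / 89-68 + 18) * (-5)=248.03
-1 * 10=-10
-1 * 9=-9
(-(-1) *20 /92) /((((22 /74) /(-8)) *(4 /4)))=-1480 /253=-5.85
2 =2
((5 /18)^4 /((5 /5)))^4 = 152587890625 /121439531096594251776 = 0.00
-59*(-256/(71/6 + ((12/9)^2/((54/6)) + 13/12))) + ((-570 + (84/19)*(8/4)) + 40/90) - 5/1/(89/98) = 37862302712/64665531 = 585.51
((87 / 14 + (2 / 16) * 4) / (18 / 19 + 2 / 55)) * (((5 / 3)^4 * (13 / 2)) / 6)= 57.05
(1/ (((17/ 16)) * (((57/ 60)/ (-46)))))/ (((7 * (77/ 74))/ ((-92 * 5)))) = 501068800/ 174097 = 2878.10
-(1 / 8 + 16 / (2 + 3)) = -133 / 40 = -3.32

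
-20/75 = -4/15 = -0.27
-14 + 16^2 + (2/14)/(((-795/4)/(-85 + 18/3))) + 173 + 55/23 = 53431268/127995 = 417.45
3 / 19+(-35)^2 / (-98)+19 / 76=-919 / 76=-12.09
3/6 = 1/2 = 0.50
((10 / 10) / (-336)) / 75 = -1 / 25200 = -0.00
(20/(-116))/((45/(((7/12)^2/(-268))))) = 49/10072512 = 0.00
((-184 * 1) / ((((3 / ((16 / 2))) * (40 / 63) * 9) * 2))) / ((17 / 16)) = -10304 / 255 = -40.41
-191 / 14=-13.64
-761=-761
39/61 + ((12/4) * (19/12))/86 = 14575/20984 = 0.69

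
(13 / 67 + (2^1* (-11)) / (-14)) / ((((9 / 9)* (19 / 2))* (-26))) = -828 / 115843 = -0.01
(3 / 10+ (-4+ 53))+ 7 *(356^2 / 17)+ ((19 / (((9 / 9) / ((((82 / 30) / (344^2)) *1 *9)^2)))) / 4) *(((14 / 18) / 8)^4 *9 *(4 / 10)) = 1031399388915605064396563 / 19745478706987008000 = 52234.71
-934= -934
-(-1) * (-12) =-12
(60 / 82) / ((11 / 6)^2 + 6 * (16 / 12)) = 1080 / 16769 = 0.06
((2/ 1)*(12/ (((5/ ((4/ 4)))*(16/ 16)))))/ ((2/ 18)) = 216/ 5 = 43.20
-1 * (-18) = 18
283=283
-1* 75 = -75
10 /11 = 0.91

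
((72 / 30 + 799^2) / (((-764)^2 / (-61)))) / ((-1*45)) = 194713037 / 131331600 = 1.48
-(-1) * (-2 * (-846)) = 1692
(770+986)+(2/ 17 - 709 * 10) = -90676/ 17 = -5333.88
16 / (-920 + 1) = -16 / 919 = -0.02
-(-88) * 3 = 264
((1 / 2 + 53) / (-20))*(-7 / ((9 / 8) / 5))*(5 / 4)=3745 / 36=104.03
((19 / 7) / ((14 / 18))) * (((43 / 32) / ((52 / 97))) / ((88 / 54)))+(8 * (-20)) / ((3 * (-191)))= 11608564951 / 2055685632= 5.65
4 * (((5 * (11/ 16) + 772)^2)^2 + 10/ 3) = 71086704884020963/ 49152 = 1446262713297.95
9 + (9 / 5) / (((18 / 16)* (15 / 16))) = 803 / 75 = 10.71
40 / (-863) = -40 / 863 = -0.05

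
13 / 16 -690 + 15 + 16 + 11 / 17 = -178851 / 272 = -657.54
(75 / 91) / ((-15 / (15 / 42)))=-25 / 1274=-0.02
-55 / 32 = -1.72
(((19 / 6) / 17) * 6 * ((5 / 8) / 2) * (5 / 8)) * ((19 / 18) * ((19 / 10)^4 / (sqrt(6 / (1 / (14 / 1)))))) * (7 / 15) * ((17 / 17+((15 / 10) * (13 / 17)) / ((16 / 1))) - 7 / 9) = 67699022759 * sqrt(21) / 6903595008000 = 0.04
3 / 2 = 1.50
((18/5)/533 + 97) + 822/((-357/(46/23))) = 29303817/317135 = 92.40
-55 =-55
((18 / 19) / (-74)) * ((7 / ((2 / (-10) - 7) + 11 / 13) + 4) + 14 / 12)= -4317 / 82954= -0.05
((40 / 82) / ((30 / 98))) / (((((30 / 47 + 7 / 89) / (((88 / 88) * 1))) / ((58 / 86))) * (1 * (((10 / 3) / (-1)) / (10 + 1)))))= -130768946 / 26436185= -4.95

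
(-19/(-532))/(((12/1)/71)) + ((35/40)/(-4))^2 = 5573/21504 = 0.26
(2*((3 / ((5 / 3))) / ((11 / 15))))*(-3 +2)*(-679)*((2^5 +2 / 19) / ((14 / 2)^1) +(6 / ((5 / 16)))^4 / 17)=59204016628524 / 2220625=26660970.06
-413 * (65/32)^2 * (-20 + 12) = 1744925/128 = 13632.23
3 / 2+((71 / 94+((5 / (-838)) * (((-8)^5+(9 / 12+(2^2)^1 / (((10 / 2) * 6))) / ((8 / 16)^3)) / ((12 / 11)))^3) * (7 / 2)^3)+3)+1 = 318289726875660176172193 / 45939830400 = 6928404482652.60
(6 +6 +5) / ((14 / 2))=17 / 7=2.43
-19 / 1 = -19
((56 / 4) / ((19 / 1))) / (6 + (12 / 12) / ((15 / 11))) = 210 / 1919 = 0.11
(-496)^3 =-122023936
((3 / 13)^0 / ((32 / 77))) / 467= 77 / 14944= 0.01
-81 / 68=-1.19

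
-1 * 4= -4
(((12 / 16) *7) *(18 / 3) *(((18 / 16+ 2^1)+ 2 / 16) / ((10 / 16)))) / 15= 10.92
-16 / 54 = -8 / 27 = -0.30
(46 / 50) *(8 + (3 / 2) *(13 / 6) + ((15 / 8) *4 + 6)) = 2277 / 100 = 22.77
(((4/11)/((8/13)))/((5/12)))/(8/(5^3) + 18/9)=325/473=0.69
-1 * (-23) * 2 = 46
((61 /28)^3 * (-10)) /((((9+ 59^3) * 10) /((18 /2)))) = -2042829 /4508677376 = -0.00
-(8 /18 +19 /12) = -73 /36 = -2.03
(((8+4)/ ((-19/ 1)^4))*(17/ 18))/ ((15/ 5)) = 34/ 1172889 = 0.00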